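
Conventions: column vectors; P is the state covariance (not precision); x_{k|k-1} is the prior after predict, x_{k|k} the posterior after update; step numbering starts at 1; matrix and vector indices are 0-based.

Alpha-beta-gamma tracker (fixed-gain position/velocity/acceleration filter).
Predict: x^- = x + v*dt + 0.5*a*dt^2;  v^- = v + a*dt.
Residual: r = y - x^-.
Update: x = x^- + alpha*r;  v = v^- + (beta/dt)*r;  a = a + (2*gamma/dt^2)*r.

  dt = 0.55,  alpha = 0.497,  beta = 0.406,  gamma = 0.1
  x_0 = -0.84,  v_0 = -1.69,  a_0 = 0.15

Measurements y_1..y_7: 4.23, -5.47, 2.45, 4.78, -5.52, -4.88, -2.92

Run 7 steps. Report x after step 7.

x_post = -5.2462

step 1: x_pred=-1.7468  r=5.9768  x^+=1.2237  v^+=2.8045  a^+=4.1016
step 2: x_pred=3.3865  r=-8.8565  x^+=-1.0152  v^+=-1.4773  a^+=-1.7539
step 3: x_pred=-2.0930  r=4.5430  x^+=0.1649  v^+=0.9116  a^+=1.2497
step 4: x_pred=0.8552  r=3.9248  x^+=2.8059  v^+=4.4961  a^+=3.8446
step 5: x_pred=5.8602  r=-11.3802  x^+=0.2042  v^+=-1.7900  a^+=-3.6795
step 6: x_pred=-1.3368  r=-3.5432  x^+=-3.0978  v^+=-6.4293  a^+=-6.0221
step 7: x_pred=-7.5447  r=4.6247  x^+=-5.2462  v^+=-6.3276  a^+=-2.9644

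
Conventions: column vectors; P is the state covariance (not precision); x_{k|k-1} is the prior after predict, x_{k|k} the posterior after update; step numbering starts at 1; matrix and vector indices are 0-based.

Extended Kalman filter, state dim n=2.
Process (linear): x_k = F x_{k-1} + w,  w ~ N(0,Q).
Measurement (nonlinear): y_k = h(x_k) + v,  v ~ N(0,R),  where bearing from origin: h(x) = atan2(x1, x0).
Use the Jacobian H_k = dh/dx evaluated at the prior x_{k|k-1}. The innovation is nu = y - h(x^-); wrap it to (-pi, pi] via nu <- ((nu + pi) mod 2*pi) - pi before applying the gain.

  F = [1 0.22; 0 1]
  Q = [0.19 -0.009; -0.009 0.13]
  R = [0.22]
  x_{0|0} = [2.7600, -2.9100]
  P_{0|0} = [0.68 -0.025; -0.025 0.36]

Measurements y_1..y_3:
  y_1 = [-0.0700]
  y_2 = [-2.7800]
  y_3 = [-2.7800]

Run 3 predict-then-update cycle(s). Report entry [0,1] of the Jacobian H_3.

step 1: x^-=[2.1198, -2.9100]  P^-=[0.8764 0.0452; 0.0452 0.4900]  H_jac=[0.2245 0.1635]  S=[0.2806]  K=[0.7276; 0.3218]  nu=[0.8712]  x^+=[2.7537, -2.6297]  P^+=[0.7279 -0.0205; -0.0205 0.4610]
step 2: x^-=[2.1752, -2.6297]  P^-=[0.9312 0.0719; 0.0719 0.5910]  H_jac=[0.2258 0.1868]  S=[0.2942]  K=[0.7604; 0.4304]  nu=[-1.9003]  x^+=[0.7301, -3.4476]  P^+=[0.7611 -0.0244; -0.0244 0.5365]
step 3: x^-=[-0.0284, -3.4476]  P^-=[0.9663 0.0847; 0.0847 0.6665]  H_jac=[0.2900 -0.0024]  S=[0.3012]  K=[0.9299; 0.0763]  nu=[-1.2010]  x^+=[-1.1452, -3.5392]  P^+=[0.7059 0.0633; 0.0633 0.6647]

H_jac[0,1] = -0.0024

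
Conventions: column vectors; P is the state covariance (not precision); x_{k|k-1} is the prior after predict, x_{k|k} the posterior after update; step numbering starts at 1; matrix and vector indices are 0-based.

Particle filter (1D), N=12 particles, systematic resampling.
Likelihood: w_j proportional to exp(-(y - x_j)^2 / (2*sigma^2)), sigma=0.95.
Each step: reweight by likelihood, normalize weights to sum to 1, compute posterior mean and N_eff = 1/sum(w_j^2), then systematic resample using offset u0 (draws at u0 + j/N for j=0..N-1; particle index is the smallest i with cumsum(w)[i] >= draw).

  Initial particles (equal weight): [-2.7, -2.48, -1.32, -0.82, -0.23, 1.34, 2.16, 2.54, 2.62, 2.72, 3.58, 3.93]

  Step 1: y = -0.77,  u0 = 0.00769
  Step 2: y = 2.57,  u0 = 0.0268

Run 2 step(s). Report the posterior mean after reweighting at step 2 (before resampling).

post_mean = -0.3332

step 1: w=[0.0407, 0.0635, 0.2712, 0.3202, 0.2728, 0.0272, 0.0028, 0.0007, 0.0006, 0.0004, 0.0000, 0.0000]  mean=-0.9037  Neff=3.8923  idx=[0, 1, 2, 2, 2, 3, 3, 3, 3, 4, 4, 4]
step 2: w=[0.0000, 0.0000, 0.0049, 0.0049, 0.0049, 0.0369, 0.0369, 0.0369, 0.0369, 0.2792, 0.2792, 0.2792]  mean=-0.3332  Neff=4.1776  idx=[5, 7, 9, 9, 9, 10, 10, 10, 10, 11, 11, 11]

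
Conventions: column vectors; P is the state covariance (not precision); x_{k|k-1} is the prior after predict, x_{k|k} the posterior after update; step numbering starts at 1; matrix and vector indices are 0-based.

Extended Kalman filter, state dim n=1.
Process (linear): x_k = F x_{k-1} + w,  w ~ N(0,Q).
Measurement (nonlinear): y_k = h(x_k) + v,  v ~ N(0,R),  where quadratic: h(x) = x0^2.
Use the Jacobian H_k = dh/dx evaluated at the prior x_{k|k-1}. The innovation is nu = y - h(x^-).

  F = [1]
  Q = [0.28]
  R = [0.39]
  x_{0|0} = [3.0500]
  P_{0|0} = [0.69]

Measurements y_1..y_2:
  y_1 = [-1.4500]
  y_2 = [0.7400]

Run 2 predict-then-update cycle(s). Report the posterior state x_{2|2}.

x_post = [0.9972]

step 1: x^-=[3.0500]  P^-=[0.9700]  H_jac=[6.1000]  S=[36.4837]  K=[0.1622]  nu=[-10.7525]  x^+=[1.3061]  P^+=[0.0104]
step 2: x^-=[1.3061]  P^-=[0.2904]  H_jac=[2.6123]  S=[2.3715]  K=[0.3199]  nu=[-0.9660]  x^+=[0.9972]  P^+=[0.0478]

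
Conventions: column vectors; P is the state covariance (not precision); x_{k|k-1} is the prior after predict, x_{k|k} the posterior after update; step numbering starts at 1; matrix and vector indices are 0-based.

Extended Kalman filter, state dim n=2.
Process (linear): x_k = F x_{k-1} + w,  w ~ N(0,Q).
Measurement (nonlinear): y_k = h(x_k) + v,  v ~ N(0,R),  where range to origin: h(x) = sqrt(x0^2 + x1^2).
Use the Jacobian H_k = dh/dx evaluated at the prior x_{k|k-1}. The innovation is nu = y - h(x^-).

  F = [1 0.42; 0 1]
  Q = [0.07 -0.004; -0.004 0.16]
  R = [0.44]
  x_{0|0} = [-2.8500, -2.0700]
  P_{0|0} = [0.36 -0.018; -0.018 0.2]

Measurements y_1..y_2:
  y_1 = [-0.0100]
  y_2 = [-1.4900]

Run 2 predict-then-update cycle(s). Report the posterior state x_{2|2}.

x_post = [-0.6308, 0.1928]

step 1: x^-=[-3.7194, -2.0700]  P^-=[0.4502 0.0620; 0.0620 0.3600]  H_jac=[-0.8738 -0.4863]  S=[0.9215]  K=[-0.4596; -0.2488]  nu=[-4.2666]  x^+=[-1.7586, -1.0086]  P^+=[0.2555 -0.0434; -0.0434 0.3030]
step 2: x^-=[-2.1823, -1.0086]  P^-=[0.3426 0.0799; 0.0799 0.4630]  H_jac=[-0.9077 -0.4195]  S=[0.8646]  K=[-0.3984; -0.3085]  nu=[-3.8941]  x^+=[-0.6308, 0.1928]  P^+=[0.2053 -0.0264; -0.0264 0.3807]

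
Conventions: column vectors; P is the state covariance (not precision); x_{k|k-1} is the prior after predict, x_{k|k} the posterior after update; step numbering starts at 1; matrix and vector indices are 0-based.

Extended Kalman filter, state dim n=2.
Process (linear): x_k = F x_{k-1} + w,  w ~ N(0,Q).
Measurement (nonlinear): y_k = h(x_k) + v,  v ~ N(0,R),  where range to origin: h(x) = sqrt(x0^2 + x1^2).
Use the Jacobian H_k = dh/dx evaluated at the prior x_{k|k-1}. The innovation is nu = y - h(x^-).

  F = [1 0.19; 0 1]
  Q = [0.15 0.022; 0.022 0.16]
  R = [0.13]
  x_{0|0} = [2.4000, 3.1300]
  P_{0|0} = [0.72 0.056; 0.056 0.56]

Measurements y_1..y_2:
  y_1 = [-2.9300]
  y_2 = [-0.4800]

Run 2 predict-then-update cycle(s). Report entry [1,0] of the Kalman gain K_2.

K[1,0] = -0.1595

step 1: x^-=[2.9947, 3.1300]  P^-=[0.9115 0.1844; 0.1844 0.7200]  H_jac=[0.6913 0.7226]  S=[1.1257]  K=[0.6781; 0.5754]  nu=[-7.2619]  x^+=[-1.9296, -1.0483]  P^+=[0.3938 -0.2548; -0.2548 0.3473]
step 2: x^-=[-2.1288, -1.0483]  P^-=[0.4596 -0.1668; -0.1668 0.5073]  H_jac=[-0.8971 -0.4418]  S=[0.4666]  K=[-0.7256; -0.1595]  nu=[-2.8529]  x^+=[-0.0588, -0.5931]  P^+=[0.2139 -0.2208; -0.2208 0.4954]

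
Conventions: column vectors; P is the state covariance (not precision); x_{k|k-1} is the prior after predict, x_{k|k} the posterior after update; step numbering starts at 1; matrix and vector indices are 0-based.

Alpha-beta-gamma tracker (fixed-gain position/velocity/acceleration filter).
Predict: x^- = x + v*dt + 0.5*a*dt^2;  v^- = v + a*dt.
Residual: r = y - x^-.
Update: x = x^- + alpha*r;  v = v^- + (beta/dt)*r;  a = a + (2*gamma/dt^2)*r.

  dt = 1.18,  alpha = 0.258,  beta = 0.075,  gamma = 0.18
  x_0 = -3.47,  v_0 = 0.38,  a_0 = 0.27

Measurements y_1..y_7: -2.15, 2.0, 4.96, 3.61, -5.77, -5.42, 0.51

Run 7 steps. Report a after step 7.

a_post = -8.7531

step 1: x_pred=-2.8336  r=0.6836  x^+=-2.6573  v^+=0.7421  a^+=0.4467
step 2: x_pred=-1.4706  r=3.4706  x^+=-0.5752  v^+=1.4898  a^+=1.3441
step 3: x_pred=2.1185  r=2.8415  x^+=2.8516  v^+=3.2564  a^+=2.0787
step 4: x_pred=8.1414  r=-4.5314  x^+=6.9723  v^+=5.4213  a^+=0.9071
step 5: x_pred=14.0009  r=-19.7709  x^+=8.9000  v^+=5.2351  a^+=-4.2046
step 6: x_pred=12.1502  r=-17.5702  x^+=7.6171  v^+=-0.8430  a^+=-8.7473
step 7: x_pred=0.5324  r=-0.0224  x^+=0.5267  v^+=-11.1663  a^+=-8.7531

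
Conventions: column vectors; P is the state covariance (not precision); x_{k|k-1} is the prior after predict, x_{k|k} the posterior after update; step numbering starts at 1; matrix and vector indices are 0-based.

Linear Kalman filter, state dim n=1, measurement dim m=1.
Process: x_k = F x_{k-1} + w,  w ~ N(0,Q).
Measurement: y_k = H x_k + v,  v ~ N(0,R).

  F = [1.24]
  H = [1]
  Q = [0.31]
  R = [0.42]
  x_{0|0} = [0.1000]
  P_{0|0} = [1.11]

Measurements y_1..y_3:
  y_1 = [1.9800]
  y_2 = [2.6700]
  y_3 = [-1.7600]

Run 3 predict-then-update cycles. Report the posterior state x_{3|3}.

step 1: x^-=[0.1240]  P^-=[2.0167]  S=[2.4367]  K=[0.8276]  nu=[1.8560]  x^+=[1.6601]  P^+=[0.3476]
step 2: x^-=[2.0585]  P^-=[0.8445]  S=[1.2645]  K=[0.6678]  nu=[0.6115]  x^+=[2.4669]  P^+=[0.2805]
step 3: x^-=[3.0590]  P^-=[0.7413]  S=[1.1613]  K=[0.6383]  nu=[-4.8190]  x^+=[-0.0171]  P^+=[0.2681]

x_post = [-0.0171]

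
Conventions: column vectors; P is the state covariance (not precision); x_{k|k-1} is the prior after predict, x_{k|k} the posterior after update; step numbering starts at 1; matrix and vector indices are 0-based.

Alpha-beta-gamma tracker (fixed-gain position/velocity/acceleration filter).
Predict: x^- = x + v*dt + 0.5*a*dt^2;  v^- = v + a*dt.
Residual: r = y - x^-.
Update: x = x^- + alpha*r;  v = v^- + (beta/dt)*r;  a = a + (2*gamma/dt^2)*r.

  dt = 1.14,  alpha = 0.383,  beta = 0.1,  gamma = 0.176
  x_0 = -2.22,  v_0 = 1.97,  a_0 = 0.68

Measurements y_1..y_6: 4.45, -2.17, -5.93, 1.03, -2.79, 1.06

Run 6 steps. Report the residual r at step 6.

resid = 16.6400

step 1: x_pred=0.4677  r=3.9823  x^+=1.9929  v^+=3.0945  a^+=1.7586
step 2: x_pred=6.6634  r=-8.8334  x^+=3.2802  v^+=4.3245  a^+=-0.6339
step 3: x_pred=7.7982  r=-13.7282  x^+=2.5403  v^+=2.3976  a^+=-4.3523
step 4: x_pred=2.4455  r=-1.4155  x^+=1.9033  v^+=-2.6881  a^+=-4.7356
step 5: x_pred=-4.2383  r=1.4483  x^+=-3.6836  v^+=-7.9597  a^+=-4.3433
step 6: x_pred=-15.5800  r=16.6400  x^+=-9.2069  v^+=-11.4515  a^+=0.1636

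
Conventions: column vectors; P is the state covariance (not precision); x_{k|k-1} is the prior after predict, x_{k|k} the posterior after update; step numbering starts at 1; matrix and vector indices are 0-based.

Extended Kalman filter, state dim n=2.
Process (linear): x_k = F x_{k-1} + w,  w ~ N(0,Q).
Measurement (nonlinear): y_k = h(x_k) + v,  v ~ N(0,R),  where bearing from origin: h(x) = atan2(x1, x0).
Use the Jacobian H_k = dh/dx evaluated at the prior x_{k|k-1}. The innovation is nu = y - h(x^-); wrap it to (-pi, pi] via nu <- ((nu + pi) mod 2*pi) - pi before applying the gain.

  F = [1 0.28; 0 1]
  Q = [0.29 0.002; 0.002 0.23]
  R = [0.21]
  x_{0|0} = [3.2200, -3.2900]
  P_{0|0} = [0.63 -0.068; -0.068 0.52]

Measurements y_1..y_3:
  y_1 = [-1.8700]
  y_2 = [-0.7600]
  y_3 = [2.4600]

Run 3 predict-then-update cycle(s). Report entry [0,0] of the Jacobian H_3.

step 1: x^-=[2.2988, -3.2900]  P^-=[0.9227 0.0796; 0.0796 0.7500]  H_jac=[0.2042 0.1427]  S=[0.2684]  K=[0.7444; 0.4593]  nu=[-0.9091]  x^+=[1.6221, -3.7076]  P^+=[0.7739 -0.0122; -0.0122 0.6934]
step 2: x^-=[0.5839, -3.7076]  P^-=[1.1115 0.1840; 0.1840 0.9234]  H_jac=[0.2632 0.0415]  S=[0.2926]  K=[1.0259; 0.2963]  nu=[0.6546]  x^+=[1.2554, -3.5136]  P^+=[0.8036 0.0950; 0.0950 0.8977]
step 3: x^-=[0.2716, -3.5136]  P^-=[1.2172 0.3484; 0.3484 1.1277]  H_jac=[0.2829 0.0219]  S=[0.3123]  K=[1.1271; 0.3946]  nu=[-2.3295]  x^+=[-2.3541, -4.4329]  P^+=[0.8204 0.2095; 0.2095 1.0791]

H_jac[0,0] = 0.2829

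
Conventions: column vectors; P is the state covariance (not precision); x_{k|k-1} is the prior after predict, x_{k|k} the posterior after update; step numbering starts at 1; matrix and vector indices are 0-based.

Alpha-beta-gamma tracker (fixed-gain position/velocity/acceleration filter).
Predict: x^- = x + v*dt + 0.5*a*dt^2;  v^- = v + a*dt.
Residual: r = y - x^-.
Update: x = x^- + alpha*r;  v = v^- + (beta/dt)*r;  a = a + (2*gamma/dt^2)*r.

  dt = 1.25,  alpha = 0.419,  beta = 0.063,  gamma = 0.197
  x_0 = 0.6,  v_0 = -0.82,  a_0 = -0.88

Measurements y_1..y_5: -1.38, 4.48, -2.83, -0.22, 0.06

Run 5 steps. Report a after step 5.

a_post = 1.9420

step 1: x_pred=-1.1125  r=-0.2675  x^+=-1.2246  v^+=-1.9335  a^+=-0.9475
step 2: x_pred=-4.3816  r=8.8616  x^+=-0.6686  v^+=-2.6712  a^+=1.2871
step 3: x_pred=-3.0020  r=0.1720  x^+=-2.9299  v^+=-1.0536  a^+=1.3305
step 4: x_pred=-3.2076  r=2.9876  x^+=-1.9558  v^+=0.7600  a^+=2.0838
step 5: x_pred=0.6223  r=-0.5623  x^+=0.3867  v^+=3.3365  a^+=1.9420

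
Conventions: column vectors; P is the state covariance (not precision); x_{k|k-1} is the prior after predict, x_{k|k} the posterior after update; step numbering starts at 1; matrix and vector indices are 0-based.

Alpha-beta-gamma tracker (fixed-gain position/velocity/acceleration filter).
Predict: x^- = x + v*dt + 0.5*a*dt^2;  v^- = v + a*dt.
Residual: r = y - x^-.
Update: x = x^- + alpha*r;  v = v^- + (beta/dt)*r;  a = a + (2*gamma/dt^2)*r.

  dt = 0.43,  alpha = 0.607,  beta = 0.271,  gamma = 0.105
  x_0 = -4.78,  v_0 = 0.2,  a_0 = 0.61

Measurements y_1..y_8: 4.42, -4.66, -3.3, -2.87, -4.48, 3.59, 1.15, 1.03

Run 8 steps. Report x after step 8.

x_post = 1.1179

step 1: x_pred=-4.6376  r=9.0576  x^+=0.8604  v^+=6.1707  a^+=10.8972
step 2: x_pred=4.5212  r=-9.1812  x^+=-1.0518  v^+=5.0702  a^+=0.4696
step 3: x_pred=1.1718  r=-4.4718  x^+=-1.5426  v^+=2.4538  a^+=-4.6092
step 4: x_pred=-0.9135  r=-1.9565  x^+=-2.1011  v^+=-0.7611  a^+=-6.8313
step 5: x_pred=-3.0600  r=-1.4200  x^+=-3.9219  v^+=-4.5935  a^+=-8.4441
step 6: x_pred=-6.6778  r=10.2678  x^+=-0.4452  v^+=-1.7534  a^+=3.2176
step 7: x_pred=-0.9017  r=2.0517  x^+=0.3437  v^+=0.9232  a^+=5.5478
step 8: x_pred=1.2536  r=-0.2236  x^+=1.1179  v^+=3.1679  a^+=5.2939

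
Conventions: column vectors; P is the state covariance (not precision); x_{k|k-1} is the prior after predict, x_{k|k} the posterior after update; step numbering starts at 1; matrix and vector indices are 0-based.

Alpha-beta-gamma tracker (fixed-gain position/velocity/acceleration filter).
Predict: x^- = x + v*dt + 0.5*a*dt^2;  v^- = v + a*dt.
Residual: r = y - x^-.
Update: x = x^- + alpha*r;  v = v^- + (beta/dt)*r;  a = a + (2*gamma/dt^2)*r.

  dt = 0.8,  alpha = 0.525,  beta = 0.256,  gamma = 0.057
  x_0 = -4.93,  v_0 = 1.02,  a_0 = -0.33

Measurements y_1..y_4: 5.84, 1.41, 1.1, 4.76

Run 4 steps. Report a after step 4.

a_post = -0.3295

step 1: x_pred=-4.2196  r=10.0596  x^+=1.0617  v^+=3.9751  a^+=1.4619
step 2: x_pred=4.7095  r=-3.2995  x^+=2.9773  v^+=4.0887  a^+=0.8741
step 3: x_pred=6.5280  r=-5.4280  x^+=3.6783  v^+=3.0511  a^+=-0.0927
step 4: x_pred=6.0895  r=-1.3295  x^+=5.3915  v^+=2.5515  a^+=-0.3295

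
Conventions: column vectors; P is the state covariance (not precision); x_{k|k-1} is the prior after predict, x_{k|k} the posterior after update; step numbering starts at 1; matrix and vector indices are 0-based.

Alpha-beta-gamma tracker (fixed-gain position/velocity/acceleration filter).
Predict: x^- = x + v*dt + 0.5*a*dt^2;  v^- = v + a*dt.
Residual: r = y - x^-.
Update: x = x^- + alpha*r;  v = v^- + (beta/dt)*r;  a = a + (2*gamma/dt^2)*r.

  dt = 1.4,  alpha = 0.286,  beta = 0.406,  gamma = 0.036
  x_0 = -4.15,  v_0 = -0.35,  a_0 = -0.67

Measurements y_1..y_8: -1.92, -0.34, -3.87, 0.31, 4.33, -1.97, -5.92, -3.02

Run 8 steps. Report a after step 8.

step 1: x_pred=-5.2966  r=3.3766  x^+=-4.3309  v^+=-0.3088  a^+=-0.5460
step 2: x_pred=-5.2982  r=4.9582  x^+=-3.8802  v^+=0.3648  a^+=-0.3638
step 3: x_pred=-3.7261  r=-0.1439  x^+=-3.7672  v^+=-0.1863  a^+=-0.3691
step 4: x_pred=-4.3898  r=4.6998  x^+=-3.0457  v^+=0.6599  a^+=-0.1965
step 5: x_pred=-2.3144  r=6.6444  x^+=-0.4141  v^+=2.3117  a^+=0.0476
step 6: x_pred=2.8689  r=-4.8389  x^+=1.4850  v^+=0.9751  a^+=-0.1301
step 7: x_pred=2.7226  r=-8.6426  x^+=0.2508  v^+=-1.7135  a^+=-0.4476
step 8: x_pred=-2.5867  r=-0.4333  x^+=-2.7107  v^+=-2.4658  a^+=-0.4635

a_post = -0.4635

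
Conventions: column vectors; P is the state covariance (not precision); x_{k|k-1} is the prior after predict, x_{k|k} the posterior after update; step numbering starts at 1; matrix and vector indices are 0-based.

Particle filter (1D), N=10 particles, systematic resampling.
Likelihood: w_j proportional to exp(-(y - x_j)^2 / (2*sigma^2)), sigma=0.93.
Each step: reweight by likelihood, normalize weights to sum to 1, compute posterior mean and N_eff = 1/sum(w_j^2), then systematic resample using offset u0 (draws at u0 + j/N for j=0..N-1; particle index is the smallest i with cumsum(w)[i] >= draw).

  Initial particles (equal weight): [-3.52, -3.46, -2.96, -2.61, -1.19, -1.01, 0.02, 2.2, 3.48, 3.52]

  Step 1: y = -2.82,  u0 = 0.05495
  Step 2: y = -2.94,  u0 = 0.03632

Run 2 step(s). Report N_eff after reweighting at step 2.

N_eff = 9.2929

step 1: w=[0.1941, 0.2033, 0.2547, 0.2512, 0.0555, 0.0388, 0.0024, 0.0000, 0.0000, 0.0000]  mean=-2.9014  Neff=4.7263  idx=[0, 0, 1, 1, 2, 2, 3, 3, 3, 4]
step 2: w=[0.0987, 0.0987, 0.1025, 0.1025, 0.1198, 0.1198, 0.1125, 0.1125, 0.1125, 0.0204]  mean=-3.0187  Neff=9.2929  idx=[0, 1, 2, 3, 4, 5, 5, 6, 7, 8]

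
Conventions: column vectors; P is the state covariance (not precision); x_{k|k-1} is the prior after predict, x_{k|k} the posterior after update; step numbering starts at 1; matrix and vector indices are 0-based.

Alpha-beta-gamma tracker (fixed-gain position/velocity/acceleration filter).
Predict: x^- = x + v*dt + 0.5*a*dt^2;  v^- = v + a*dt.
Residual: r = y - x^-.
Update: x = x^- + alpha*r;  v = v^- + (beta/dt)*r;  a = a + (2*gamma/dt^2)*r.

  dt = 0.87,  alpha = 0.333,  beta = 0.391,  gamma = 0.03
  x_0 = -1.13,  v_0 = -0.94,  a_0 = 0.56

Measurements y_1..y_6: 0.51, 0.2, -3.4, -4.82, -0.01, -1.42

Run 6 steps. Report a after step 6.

step 1: x_pred=-1.7359  r=2.2459  x^+=-0.9880  v^+=0.5565  a^+=0.7380
step 2: x_pred=-0.2245  r=0.4245  x^+=-0.0831  v^+=1.3894  a^+=0.7717
step 3: x_pred=1.4177  r=-4.8177  x^+=-0.1866  v^+=-0.1044  a^+=0.3898
step 4: x_pred=-0.1299  r=-4.6901  x^+=-1.6917  v^+=-1.8731  a^+=0.0180
step 5: x_pred=-3.3146  r=3.3046  x^+=-2.2141  v^+=-0.3723  a^+=0.2799
step 6: x_pred=-2.4321  r=1.0121  x^+=-2.0951  v^+=0.3261  a^+=0.3602

a_post = 0.3602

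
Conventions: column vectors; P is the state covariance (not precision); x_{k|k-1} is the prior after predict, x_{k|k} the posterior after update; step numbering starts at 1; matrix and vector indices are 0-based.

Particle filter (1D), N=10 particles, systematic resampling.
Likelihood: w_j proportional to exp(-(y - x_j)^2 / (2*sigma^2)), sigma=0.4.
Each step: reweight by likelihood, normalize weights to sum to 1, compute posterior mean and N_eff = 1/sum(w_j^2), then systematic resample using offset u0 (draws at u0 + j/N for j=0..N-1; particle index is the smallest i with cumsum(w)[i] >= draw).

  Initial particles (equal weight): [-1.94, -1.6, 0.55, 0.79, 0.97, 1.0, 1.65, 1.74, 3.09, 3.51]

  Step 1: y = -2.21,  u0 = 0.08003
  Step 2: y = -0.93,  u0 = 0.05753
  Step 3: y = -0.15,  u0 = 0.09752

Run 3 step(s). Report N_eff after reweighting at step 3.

step 1: w=[0.7181, 0.2819, 0.0000, 0.0000, 0.0000, 0.0000, 0.0000, 0.0000, 0.0000, 0.0000]  mean=-1.8442  Neff=1.6803  idx=[0, 0, 0, 0, 0, 0, 0, 1, 1, 1]
step 2: w=[0.0402, 0.0402, 0.0402, 0.0402, 0.0402, 0.0402, 0.0402, 0.2395, 0.2395, 0.2395]  mean=-1.6957  Neff=5.4509  idx=[1, 3, 6, 7, 7, 8, 8, 8, 9, 9]
step 3: w=[0.0045, 0.0045, 0.0045, 0.1409, 0.1409, 0.1409, 0.1409, 0.1409, 0.1409, 0.1409]  mean=-1.6046  Neff=7.1901  idx=[3, 4, 5, 5, 6, 7, 7, 8, 9, 9]

N_eff = 7.1901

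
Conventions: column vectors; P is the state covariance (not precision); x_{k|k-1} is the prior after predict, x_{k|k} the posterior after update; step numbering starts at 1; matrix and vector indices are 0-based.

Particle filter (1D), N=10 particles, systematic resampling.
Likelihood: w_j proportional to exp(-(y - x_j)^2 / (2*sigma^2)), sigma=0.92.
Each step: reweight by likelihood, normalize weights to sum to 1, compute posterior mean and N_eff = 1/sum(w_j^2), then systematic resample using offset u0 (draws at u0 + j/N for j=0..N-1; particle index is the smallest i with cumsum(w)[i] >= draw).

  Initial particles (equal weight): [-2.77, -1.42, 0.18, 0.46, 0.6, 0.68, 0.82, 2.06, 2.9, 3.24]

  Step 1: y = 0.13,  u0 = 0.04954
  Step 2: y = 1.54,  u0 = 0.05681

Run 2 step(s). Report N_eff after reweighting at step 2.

step 1: w=[0.0015, 0.0506, 0.2090, 0.1962, 0.1837, 0.1750, 0.1580, 0.0232, 0.0022, 0.0007]  mean=0.4672  Neff=5.7279  idx=[1, 2, 2, 3, 3, 4, 5, 5, 6, 6]
step 2: w=[0.0011, 0.0666, 0.0666, 0.0996, 0.0996, 0.1178, 0.1282, 0.1282, 0.1461, 0.1461]  mean=0.5987  Neff=8.4618  idx=[1, 3, 4, 5, 6, 6, 7, 8, 9, 9]

N_eff = 8.4618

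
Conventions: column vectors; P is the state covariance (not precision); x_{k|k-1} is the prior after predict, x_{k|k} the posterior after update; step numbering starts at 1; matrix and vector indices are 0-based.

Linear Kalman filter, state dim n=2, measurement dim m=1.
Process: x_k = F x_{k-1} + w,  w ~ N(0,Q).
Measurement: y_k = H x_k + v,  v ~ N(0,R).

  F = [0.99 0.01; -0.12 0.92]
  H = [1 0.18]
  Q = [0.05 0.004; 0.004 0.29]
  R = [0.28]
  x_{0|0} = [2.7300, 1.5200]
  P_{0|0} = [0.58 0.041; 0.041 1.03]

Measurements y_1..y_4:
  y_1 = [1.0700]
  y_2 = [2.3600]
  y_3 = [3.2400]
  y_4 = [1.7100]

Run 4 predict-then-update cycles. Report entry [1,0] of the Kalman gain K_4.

K[1,0] = 0.2064

step 1: x^-=[2.7179, 1.0708]  P^-=[0.6194 -0.0181; -0.0181 1.1611]  S=[0.9305]  K=[0.6622; 0.2051]  nu=[-1.8406]  x^+=[1.4991, 0.6932]  P^+=[0.2114 -0.1445; -0.1445 1.1219]
step 2: x^-=[1.4911, 0.4579]  P^-=[0.2545 -0.1422; -0.1422 1.2746]  S=[0.5245]  K=[0.4363; 0.1662]  nu=[0.7865]  x^+=[1.8342, 0.5886]  P^+=[0.1546 -0.1803; -0.1803 1.2601]
step 3: x^-=[1.8218, 0.3214]  P^-=[0.1981 -0.1668; -0.1668 1.3986]  S=[0.4634]  K=[0.3627; 0.1834]  nu=[1.3604]  x^+=[2.3152, 0.5709]  P^+=[0.1371 -0.1976; -0.1976 1.3830]
step 4: x^-=[2.2978, 0.2474]  P^-=[0.1806 -0.1793; -0.1793 1.5061]  S=[0.4449]  K=[0.3335; 0.2064]  nu=[-0.6323]  x^+=[2.0869, 0.1169]  P^+=[0.1312 -0.2099; -0.2099 1.4872]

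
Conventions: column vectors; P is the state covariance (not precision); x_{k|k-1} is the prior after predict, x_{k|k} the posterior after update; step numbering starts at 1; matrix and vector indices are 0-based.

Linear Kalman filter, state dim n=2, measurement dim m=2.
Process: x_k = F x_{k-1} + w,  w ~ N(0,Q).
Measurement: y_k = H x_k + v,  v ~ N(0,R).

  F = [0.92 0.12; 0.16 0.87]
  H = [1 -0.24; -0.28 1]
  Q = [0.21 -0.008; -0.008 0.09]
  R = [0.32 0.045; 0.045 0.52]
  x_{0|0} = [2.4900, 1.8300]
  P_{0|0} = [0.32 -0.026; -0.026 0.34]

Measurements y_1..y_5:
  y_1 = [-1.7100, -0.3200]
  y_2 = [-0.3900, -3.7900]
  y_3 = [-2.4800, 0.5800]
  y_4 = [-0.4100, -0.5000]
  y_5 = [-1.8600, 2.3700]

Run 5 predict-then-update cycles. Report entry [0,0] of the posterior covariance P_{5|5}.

step 1: x^-=[2.5104, 1.9905]  P^-=[0.4800 0.0533; 0.0533 0.3483]  S=[0.7945 -0.1161; -0.1161 0.8761]  K=[0.5859 -0.0149; 0.0178 0.3829]  nu=[-3.7427, -1.6076]  x^+=[0.3416, 1.3083]  P^+=[0.2051 0.0760; 0.0760 0.2212]
step 2: x^-=[0.4713, 1.1928]  P^-=[0.4035 0.1076; 0.1076 0.2838]  S=[0.6882 -0.0213; -0.0213 0.7752]  K=[0.5491 0.0081; 0.0675 0.3291]  nu=[-0.5750, -4.8509]  x^+=[0.1162, -0.4425]  P^+=[0.1962 0.0839; 0.0839 0.1977]
step 3: x^-=[0.0538, -0.3664]  P^-=[0.3974 0.1102; 0.1102 0.2680]  S=[0.6799 -0.0129; -0.0129 0.7574]  K=[0.5457 0.0080; 0.0735 0.3143]  nu=[-2.6218, 0.9615]  x^+=[-1.3693, -0.2570]  P^+=[0.1950 0.0833; 0.0833 0.1901]
step 4: x^-=[-1.2906, -0.4427]  P^-=[0.3962 0.1088; 0.1088 0.2620]  S=[0.6790 -0.0127; -0.0127 0.7522]  K=[0.5451 0.0064; 0.0734 0.3091]  nu=[0.7744, -0.4187]  x^+=[-0.8712, -0.5153]  P^+=[0.1945 0.0823; 0.0823 0.1871]
step 5: x^-=[-0.8633, -0.5877]  P^-=[0.3955 0.1076; 0.1076 0.2595]  S=[0.6788 -0.0132; -0.0132 0.7502]  K=[0.5447 0.0054; 0.0727 0.3070]  nu=[-1.1377, 2.7159]  x^+=[-1.4683, 0.1634]  P^+=[0.1941 0.0817; 0.0817 0.1858]

P_post[0,0] = 0.1941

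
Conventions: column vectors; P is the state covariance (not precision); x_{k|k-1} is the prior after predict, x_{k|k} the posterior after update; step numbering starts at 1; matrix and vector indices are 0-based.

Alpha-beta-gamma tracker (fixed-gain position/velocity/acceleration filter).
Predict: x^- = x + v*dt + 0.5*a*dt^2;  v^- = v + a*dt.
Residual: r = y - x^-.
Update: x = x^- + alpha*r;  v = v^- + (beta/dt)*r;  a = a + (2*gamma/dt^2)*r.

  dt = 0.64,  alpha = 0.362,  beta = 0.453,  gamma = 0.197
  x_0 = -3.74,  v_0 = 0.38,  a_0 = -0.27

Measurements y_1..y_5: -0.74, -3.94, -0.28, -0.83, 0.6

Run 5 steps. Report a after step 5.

a_post = -0.4920

step 1: x_pred=-3.5521  r=2.8121  x^+=-2.5341  v^+=2.1976  a^+=2.4350
step 2: x_pred=-0.6289  r=-3.3111  x^+=-1.8275  v^+=1.4124  a^+=-0.7500
step 3: x_pred=-1.0772  r=0.7972  x^+=-0.7886  v^+=1.4967  a^+=0.0169
step 4: x_pred=0.1727  r=-1.0027  x^+=-0.1902  v^+=0.7977  a^+=-0.9477
step 5: x_pred=0.1262  r=0.4738  x^+=0.2977  v^+=0.5266  a^+=-0.4920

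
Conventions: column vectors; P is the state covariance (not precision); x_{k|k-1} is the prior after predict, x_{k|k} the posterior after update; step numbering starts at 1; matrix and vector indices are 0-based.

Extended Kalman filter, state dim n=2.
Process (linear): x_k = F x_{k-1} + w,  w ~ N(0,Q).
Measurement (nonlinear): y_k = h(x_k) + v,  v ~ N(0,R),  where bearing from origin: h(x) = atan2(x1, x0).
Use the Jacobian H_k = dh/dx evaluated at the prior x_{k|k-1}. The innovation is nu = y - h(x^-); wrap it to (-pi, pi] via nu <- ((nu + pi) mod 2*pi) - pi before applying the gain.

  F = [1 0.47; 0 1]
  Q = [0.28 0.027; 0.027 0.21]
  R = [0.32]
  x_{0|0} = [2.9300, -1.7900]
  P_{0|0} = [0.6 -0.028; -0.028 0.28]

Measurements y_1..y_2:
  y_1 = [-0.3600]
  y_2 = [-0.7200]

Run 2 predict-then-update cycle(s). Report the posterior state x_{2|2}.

x_post = [1.6082, -1.6001]

step 1: x^-=[2.0887, -1.7900]  P^-=[0.9155 0.1306; 0.1306 0.4900]  H_jac=[0.2366 0.2760]  S=[0.4256]  K=[0.5935; 0.3904]  nu=[0.3485]  x^+=[2.2956, -1.6539]  P^+=[0.7656 0.0320; 0.0320 0.4251]
step 2: x^-=[1.5182, -1.6539]  P^-=[1.1696 0.2588; 0.2588 0.6351]  H_jac=[0.3281 0.3012]  S=[0.5547]  K=[0.8324; 0.4980]  nu=[0.1082]  x^+=[1.6082, -1.6001]  P^+=[0.7852 0.0289; 0.0289 0.4976]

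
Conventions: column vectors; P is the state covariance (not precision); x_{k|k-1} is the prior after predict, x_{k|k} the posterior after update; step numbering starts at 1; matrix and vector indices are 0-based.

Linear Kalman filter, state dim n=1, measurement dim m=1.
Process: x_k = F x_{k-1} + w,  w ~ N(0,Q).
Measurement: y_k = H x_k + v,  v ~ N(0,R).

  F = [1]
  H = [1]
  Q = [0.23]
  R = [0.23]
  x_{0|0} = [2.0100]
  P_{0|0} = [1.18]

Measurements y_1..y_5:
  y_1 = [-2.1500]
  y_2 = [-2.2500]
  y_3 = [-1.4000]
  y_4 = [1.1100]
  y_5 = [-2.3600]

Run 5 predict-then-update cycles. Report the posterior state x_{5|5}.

x_post = [-1.4339]

step 1: x^-=[2.0100]  P^-=[1.4100]  S=[1.6400]  K=[0.8598]  nu=[-4.1600]  x^+=[-1.5666]  P^+=[0.1977]
step 2: x^-=[-1.5666]  P^-=[0.4277]  S=[0.6577]  K=[0.6503]  nu=[-0.6834]  x^+=[-2.0110]  P^+=[0.1496]
step 3: x^-=[-2.0110]  P^-=[0.3796]  S=[0.6096]  K=[0.6227]  nu=[0.6110]  x^+=[-1.6305]  P^+=[0.1432]
step 4: x^-=[-1.6305]  P^-=[0.3732]  S=[0.6032]  K=[0.6187]  nu=[2.7405]  x^+=[0.0651]  P^+=[0.1423]
step 5: x^-=[0.0651]  P^-=[0.3723]  S=[0.6023]  K=[0.6181]  nu=[-2.4251]  x^+=[-1.4339]  P^+=[0.1422]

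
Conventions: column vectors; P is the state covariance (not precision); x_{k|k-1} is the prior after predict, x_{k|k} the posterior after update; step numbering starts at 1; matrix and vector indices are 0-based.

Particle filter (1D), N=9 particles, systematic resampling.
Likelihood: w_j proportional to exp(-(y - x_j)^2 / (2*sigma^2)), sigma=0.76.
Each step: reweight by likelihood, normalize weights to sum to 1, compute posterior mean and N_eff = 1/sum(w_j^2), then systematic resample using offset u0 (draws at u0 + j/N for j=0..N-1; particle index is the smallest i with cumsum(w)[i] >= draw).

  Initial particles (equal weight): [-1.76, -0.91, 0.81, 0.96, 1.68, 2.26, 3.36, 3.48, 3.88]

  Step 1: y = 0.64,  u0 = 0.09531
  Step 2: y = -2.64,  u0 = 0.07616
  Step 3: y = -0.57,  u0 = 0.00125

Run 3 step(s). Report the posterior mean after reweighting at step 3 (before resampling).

post_mean = 0.8346

step 1: w=[0.0027, 0.0496, 0.3870, 0.3631, 0.1556, 0.0409, 0.0007, 0.0004, 0.0000]  mean=0.9697  Neff=3.2260  idx=[2, 2, 2, 2, 3, 3, 3, 4, 5]
step 2: w=[0.1922, 0.1922, 0.1922, 0.1922, 0.0769, 0.0769, 0.0769, 0.0006, 0.0000]  mean=0.8451  Neff=6.0437  idx=[0, 0, 1, 2, 2, 3, 3, 5, 6]
step 3: w=[0.1195, 0.1195, 0.1195, 0.1195, 0.1195, 0.1195, 0.1195, 0.0819, 0.0819]  mean=0.8346  Neff=8.8254  idx=[0, 0, 1, 2, 3, 4, 5, 6, 7]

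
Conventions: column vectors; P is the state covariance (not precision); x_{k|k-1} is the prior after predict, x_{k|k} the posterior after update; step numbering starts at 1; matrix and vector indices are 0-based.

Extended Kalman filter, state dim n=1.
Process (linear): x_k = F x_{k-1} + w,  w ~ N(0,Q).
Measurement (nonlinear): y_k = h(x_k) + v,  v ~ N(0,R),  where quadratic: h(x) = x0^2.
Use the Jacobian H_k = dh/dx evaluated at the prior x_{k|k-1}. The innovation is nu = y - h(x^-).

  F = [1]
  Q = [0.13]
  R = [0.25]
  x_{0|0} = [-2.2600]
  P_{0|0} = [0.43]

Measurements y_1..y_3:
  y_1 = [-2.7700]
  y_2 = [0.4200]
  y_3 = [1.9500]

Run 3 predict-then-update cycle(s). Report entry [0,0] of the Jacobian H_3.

step 1: x^-=[-2.2600]  P^-=[0.5600]  H_jac=[-4.5200]  S=[11.6910]  K=[-0.2165]  nu=[-7.8776]  x^+=[-0.5544]  P^+=[0.0120]
step 2: x^-=[-0.5544]  P^-=[0.1420]  H_jac=[-1.1089]  S=[0.4246]  K=[-0.3708]  nu=[0.1126]  x^+=[-0.5962]  P^+=[0.0836]
step 3: x^-=[-0.5962]  P^-=[0.2136]  H_jac=[-1.1924]  S=[0.5537]  K=[-0.4600]  nu=[1.5946]  x^+=[-1.3297]  P^+=[0.0964]

H_jac[0,0] = -1.1924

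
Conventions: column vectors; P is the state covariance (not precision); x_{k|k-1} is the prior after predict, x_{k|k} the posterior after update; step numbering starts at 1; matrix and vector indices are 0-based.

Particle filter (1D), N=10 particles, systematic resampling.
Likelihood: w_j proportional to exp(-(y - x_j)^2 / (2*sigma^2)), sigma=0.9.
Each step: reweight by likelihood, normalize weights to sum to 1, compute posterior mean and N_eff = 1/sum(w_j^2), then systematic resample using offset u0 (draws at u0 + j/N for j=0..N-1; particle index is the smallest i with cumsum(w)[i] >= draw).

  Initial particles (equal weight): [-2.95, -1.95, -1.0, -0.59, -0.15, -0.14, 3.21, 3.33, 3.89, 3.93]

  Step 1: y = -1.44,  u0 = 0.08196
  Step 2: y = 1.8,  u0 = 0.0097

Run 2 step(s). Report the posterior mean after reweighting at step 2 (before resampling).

post_mean = -0.3163

step 1: w=[0.0734, 0.2554, 0.2661, 0.1920, 0.1074, 0.1057, 0.0000, 0.0000, 0.0000, 0.0000]  mean=-1.1249  Neff=4.9748  idx=[1, 1, 1, 2, 2, 2, 3, 3, 4, 5]
step 2: w=[0.0006, 0.0006, 0.0006, 0.0286, 0.0286, 0.0286, 0.1063, 0.1063, 0.3456, 0.3540]  mean=-0.3163  Neff=3.7052  idx=[3, 6, 7, 8, 8, 8, 8, 9, 9, 9]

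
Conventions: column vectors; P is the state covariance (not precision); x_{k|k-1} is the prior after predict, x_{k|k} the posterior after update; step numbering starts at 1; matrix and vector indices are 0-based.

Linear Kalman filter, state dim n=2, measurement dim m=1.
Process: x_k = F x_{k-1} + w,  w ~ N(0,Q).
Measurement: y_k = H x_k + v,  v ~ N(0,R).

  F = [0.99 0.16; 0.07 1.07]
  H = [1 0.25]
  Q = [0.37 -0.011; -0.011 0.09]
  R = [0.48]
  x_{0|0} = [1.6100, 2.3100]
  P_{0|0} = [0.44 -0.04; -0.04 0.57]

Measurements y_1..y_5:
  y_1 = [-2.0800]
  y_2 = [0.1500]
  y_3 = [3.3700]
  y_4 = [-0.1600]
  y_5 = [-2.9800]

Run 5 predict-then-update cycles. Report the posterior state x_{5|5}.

x_post = [-1.5481, 1.0521]

step 1: x^-=[1.9635, 2.5844]  P^-=[0.8032 0.0743; 0.0743 0.7388]  S=[1.3665]  K=[0.6014; 0.1895]  nu=[-4.6896]  x^+=[-0.8566, 1.6957]  P^+=[0.3090 -0.0815; -0.0815 0.6897]
step 2: x^-=[-0.5767, 1.7545]  P^-=[0.6647 0.0413; 0.0413 0.8689]  S=[1.2197]  K=[0.5535; 0.2120]  nu=[0.2881]  x^+=[-0.4173, 1.8155]  P^+=[0.2911 -0.1018; -0.1018 0.8141]
step 3: x^-=[-0.1226, 1.9134]  P^-=[0.6439 0.0396; 0.0396 1.0083]  S=[1.2067]  K=[0.5418; 0.2417]  nu=[3.0143]  x^+=[1.5105, 2.6419]  P^+=[0.2897 -0.1184; -0.1184 0.9378]
step 4: x^-=[1.9181, 2.9326]  P^-=[0.6404 0.0428; 0.0428 1.1474]  S=[1.2135]  K=[0.5365; 0.2717]  nu=[-2.8113]  x^+=[0.4098, 2.1689]  P^+=[0.2911 -0.1340; -0.1340 1.0578]
step 5: x^-=[0.7527, 2.3494]  P^-=[0.6399 0.0468; 0.0468 1.2824]  S=[1.2234]  K=[0.5326; 0.3003]  nu=[-4.3200]  x^+=[-1.5481, 1.0521]  P^+=[0.2929 -0.1489; -0.1489 1.1721]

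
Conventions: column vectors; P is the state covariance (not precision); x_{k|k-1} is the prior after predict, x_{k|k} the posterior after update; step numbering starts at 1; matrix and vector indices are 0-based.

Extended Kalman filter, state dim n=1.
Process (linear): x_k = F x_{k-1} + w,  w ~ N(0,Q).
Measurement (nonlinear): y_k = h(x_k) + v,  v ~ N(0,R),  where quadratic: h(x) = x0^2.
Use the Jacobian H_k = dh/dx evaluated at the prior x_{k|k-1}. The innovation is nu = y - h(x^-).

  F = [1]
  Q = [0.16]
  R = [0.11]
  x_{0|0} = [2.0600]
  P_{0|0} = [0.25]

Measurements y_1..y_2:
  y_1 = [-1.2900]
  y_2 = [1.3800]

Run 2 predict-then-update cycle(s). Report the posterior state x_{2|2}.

step 1: x^-=[2.0600]  P^-=[0.4100]  H_jac=[4.1200]  S=[7.0695]  K=[0.2389]  nu=[-5.5336]  x^+=[0.7378]  P^+=[0.0064]
step 2: x^-=[0.7378]  P^-=[0.1664]  H_jac=[1.4756]  S=[0.4723]  K=[0.5198]  nu=[0.8357]  x^+=[1.1722]  P^+=[0.0388]

x_post = [1.1722]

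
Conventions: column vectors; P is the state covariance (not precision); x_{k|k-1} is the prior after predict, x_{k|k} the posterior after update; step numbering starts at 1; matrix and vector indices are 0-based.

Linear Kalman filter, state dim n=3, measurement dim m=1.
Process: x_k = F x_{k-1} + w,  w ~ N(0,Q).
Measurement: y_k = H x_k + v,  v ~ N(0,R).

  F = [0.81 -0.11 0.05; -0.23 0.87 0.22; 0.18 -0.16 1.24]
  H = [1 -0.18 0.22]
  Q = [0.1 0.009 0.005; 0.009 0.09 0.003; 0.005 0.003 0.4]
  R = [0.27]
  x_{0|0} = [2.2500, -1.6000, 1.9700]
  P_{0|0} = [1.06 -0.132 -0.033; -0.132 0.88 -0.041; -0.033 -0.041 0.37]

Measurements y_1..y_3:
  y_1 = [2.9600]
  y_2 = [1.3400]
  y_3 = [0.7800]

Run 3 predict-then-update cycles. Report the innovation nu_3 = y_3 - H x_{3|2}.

step 1: x^-=[2.0970, -1.4761, 3.1038]  P^-=[0.8283 -0.3713 0.1902; -0.3713 0.8705 -0.1227; 0.1902 -0.1227 1.0349]  S=[1.4037]  K=[0.6675; -0.3954; 0.3134]  nu=[-0.0855]  x^+=[2.0399, -1.4423, 3.0770]  P^+=[0.2029 -0.0008 -0.1035; -0.0008 0.6511 0.0513; -0.1035 0.0513 0.8970]
step 2: x^-=[1.9648, -1.0470, 4.4134]  P^-=[0.2344 -0.0981 -0.0105; -0.0981 0.6674 0.2274; -0.0105 0.2274 1.7360]  S=[0.6227]  K=[0.4011; -0.2701; 0.5307]  nu=[-1.7842]  x^+=[1.2492, -0.5651, 3.4666]  P^+=[0.1342 -0.0306 -0.1431; -0.0306 0.6220 0.3167; -0.1431 0.3167 1.5607]
step 3: x^-=[1.2474, -0.0163, 4.6138]  P^-=[0.1899 -0.0985 -0.0538; -0.0985 0.7914 0.6963; -0.0538 0.6963 2.6322]  S=[0.5695]  K=[0.3437; -0.1540; 0.7021]  nu=[-1.4853]  x^+=[0.7368, 0.2125, 3.5709]  P^+=[0.1226 -0.0683 -0.1913; -0.0683 0.7779 0.7579; -0.1913 0.7579 2.3514]

innov = [-1.4853]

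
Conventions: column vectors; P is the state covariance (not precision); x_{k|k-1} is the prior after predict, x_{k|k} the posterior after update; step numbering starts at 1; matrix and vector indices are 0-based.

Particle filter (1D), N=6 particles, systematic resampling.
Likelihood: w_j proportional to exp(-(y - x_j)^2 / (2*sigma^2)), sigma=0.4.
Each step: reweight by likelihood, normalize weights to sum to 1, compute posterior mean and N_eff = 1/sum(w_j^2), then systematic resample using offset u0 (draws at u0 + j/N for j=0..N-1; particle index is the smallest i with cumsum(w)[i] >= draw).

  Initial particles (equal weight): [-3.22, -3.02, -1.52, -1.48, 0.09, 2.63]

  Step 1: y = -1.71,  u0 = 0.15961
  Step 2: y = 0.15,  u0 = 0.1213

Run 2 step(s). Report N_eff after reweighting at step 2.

step 1: w=[0.0005, 0.0027, 0.5115, 0.4853, 0.0000, 0.0000]  mean=-1.5054  Neff=2.0113  idx=[2, 2, 2, 3, 3, 3]
step 2: w=[0.1328, 0.1328, 0.1328, 0.2006, 0.2006, 0.2006]  mean=-1.4959  Neff=5.7617  idx=[0, 2, 3, 4, 4, 5]

N_eff = 5.7617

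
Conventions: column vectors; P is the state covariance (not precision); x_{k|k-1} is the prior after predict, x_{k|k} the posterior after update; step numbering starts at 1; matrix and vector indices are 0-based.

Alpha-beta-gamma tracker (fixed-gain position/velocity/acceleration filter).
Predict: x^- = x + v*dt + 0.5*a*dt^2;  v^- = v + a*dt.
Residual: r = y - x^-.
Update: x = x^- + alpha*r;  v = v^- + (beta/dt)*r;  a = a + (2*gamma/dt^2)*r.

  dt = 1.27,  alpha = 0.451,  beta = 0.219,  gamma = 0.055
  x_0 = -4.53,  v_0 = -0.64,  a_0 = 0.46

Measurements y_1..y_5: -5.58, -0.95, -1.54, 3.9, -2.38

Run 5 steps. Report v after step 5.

v_post = 2.5855

step 1: x_pred=-4.9718  r=-0.6082  x^+=-5.2461  v^+=-0.1607  a^+=0.4185
step 2: x_pred=-5.1127  r=4.1627  x^+=-3.2353  v^+=1.0887  a^+=0.7024
step 3: x_pred=-1.2862  r=-0.2538  x^+=-1.4007  v^+=1.9370  a^+=0.6851
step 4: x_pred=1.6118  r=2.2882  x^+=2.6438  v^+=3.2016  a^+=0.8412
step 5: x_pred=7.3882  r=-9.7682  x^+=2.9827  v^+=2.5855  a^+=0.1750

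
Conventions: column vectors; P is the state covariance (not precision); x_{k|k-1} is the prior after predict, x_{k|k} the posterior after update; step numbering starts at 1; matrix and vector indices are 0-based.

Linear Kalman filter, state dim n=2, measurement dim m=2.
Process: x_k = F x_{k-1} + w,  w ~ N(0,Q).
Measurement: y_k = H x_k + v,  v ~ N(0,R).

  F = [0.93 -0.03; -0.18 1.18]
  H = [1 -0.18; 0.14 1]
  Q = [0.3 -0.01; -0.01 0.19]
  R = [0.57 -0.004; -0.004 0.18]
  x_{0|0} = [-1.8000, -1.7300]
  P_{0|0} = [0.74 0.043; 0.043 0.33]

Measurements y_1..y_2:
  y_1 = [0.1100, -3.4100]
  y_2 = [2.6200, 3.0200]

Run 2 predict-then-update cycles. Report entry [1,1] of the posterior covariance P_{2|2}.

step 1: x^-=[-1.6221, -1.7174]  P^-=[0.9379 -0.0981; -0.0981 0.6552]  S=[1.5645 -0.0863; -0.0863 0.8261]  K=[0.6166 0.1046; -0.0958 0.7665]  nu=[1.4230, -1.4655]  x^+=[-0.8980, -2.9770]  P^+=[0.3453 -0.0320; -0.0320 0.1428]
step 2: x^-=[-0.7458, -3.3513]  P^-=[0.6005 -0.1081; -0.1081 0.4136]  S=[1.2229 -0.0998; -0.0998 0.5751]  K=[0.5108 0.0468; -0.0941 0.6766]  nu=[2.7626, 6.4757]  x^+=[0.9685, 0.7700]  P^+=[0.2850 -0.0335; -0.0335 0.1268]

P_post[1,1] = 0.1268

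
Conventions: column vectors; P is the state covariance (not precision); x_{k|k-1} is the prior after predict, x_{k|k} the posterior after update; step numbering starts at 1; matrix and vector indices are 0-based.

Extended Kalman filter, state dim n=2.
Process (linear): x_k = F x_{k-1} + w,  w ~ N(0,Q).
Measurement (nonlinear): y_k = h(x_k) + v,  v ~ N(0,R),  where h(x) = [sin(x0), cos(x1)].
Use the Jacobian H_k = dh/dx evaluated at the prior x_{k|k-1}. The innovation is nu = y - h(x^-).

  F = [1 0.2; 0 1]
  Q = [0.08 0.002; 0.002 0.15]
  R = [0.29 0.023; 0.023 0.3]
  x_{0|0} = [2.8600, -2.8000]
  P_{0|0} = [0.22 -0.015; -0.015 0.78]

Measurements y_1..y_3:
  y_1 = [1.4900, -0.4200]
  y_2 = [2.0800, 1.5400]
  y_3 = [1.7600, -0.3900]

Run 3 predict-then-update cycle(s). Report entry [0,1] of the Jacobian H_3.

H_jac[0,1] = 0.0000

step 1: x^-=[2.3000, -2.8000]  P^-=[0.3252 0.1430; 0.1430 0.9300]  H_jac=[-0.6663 0.0000; 0.0000 0.3350]  S=[0.4344 -0.0089; -0.0089 0.4044]  K=[-0.4966 0.1075; -0.2036 0.7660]  nu=[0.7443, 0.5222]  x^+=[1.9865, -2.5516]  P^+=[0.2124 0.0622; 0.0622 0.6720]
step 2: x^-=[1.4762, -2.5516]  P^-=[0.3442 0.1986; 0.1986 0.8220]  H_jac=[0.0945 0.0000; 0.0000 0.5564]  S=[0.2931 0.0334; 0.0334 0.5545]  K=[0.0888 0.1939; -0.0303 0.8267]  nu=[1.0845, 2.3709]  x^+=[2.0323, -0.6245]  P^+=[0.3199 0.1082; 0.1082 0.4445]
step 3: x^-=[1.9074, -0.6245]  P^-=[0.4610 0.1991; 0.1991 0.5945]  H_jac=[-0.3303 0.0000; 0.0000 0.5847]  S=[0.3403 -0.0155; -0.0155 0.5032]  K=[-0.4375 0.2179; -0.1621 0.6857]  nu=[0.8161, -1.2013]  x^+=[1.2885, -1.5805]  P^+=[0.3690 0.0946; 0.0946 0.3455]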